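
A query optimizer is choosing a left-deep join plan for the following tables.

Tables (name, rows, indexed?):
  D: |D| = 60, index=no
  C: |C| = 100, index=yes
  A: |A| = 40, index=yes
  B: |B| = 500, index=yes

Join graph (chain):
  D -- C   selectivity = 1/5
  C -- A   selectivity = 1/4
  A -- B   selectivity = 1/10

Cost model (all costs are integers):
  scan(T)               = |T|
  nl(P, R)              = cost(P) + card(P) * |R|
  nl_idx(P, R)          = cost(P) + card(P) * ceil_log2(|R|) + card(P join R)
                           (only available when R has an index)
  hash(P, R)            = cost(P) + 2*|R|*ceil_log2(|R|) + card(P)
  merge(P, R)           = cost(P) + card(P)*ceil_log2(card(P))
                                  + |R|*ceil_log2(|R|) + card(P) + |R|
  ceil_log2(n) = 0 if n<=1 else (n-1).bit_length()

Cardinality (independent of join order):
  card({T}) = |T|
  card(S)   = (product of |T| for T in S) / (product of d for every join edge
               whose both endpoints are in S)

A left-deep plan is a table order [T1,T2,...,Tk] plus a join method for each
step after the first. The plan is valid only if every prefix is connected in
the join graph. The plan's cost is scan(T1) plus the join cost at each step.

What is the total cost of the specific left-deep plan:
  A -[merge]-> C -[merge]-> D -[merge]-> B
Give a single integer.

step 1: scan A: cost=40, card=40
step 2: join C via merge
    card(P join C) = 40*100/(4) = 1000
    cost = 40 + 40*6 + 100*7 + 40 + 100 = 1120
step 3: join D via merge
    card(P join D) = 1000*60/(5) = 12000
    cost = 1120 + 1000*10 + 60*6 + 1000 + 60 = 12540
step 4: join B via merge
    card(P join B) = 12000*500/(10) = 600000
    cost = 12540 + 12000*14 + 500*9 + 12000 + 500 = 197540

197540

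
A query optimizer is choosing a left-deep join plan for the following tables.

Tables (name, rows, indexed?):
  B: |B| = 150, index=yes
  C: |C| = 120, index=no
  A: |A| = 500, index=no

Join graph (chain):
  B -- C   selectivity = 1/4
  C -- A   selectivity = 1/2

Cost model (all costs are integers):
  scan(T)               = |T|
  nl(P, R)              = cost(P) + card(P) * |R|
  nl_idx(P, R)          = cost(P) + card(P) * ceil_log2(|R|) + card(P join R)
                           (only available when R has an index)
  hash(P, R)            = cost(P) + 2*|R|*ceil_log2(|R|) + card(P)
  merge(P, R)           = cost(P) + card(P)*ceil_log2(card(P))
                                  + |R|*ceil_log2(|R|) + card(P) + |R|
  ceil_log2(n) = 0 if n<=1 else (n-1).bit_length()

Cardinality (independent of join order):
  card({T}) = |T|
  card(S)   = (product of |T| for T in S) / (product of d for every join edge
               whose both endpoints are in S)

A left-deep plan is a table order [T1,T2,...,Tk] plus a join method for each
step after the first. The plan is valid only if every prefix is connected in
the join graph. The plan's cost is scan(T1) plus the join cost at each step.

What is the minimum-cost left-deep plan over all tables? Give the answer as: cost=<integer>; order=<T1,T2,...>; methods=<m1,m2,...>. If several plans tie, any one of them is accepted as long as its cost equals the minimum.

Selinger DP (subsets sized 1..n):
  {B}: scan cost=150, card=150
  {C}: scan cost=120, card=120
  {A}: scan cost=500, card=500
  {BC}: card=4500; try (C,hash)→1980, (B,merge)→2430, (C,merge)→2460, (B,hash)→2640, (B,nl_idx)→5580, (B,nl)→18120 …(+1); best=1980 via (C,hash)
  {AC}: card=30000; try (C,hash)→2680, (A,merge)→6080, (C,merge)→6460, (A,hash)→9240, (A,nl)→60120, (C,nl)→60500; best=2680 via (C,hash)
  {ABC}: card=1125000; try (A,hash)→15480, (B,hash)→35080, (A,merge)→69980, (B,merge)→484030, (B,nl_idx)→1367680, (A,nl)→2251980 …(+1); best=15480 via (A,hash)

cost=15480; order=B,C,A; methods=hash,hash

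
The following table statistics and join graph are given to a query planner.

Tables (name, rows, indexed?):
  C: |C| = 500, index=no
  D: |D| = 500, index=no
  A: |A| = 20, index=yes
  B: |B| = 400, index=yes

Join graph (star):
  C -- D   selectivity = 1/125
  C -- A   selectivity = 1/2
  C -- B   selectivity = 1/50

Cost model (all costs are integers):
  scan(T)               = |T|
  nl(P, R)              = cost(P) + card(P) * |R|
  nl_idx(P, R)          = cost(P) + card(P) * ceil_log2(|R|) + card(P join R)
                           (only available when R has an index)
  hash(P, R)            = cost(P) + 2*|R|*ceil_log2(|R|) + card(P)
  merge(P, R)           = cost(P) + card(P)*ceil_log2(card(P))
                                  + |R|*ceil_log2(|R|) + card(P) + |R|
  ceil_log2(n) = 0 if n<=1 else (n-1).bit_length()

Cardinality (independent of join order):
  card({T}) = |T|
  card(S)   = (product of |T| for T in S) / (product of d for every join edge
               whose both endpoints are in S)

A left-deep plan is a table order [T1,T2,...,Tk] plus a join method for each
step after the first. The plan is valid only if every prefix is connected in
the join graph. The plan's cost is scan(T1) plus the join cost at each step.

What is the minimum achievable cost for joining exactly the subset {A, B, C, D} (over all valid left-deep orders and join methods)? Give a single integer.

35400

Selinger DP over subsets of {A,B,C,D}:
  {C}: scan cost=500, card=500
  {D}: scan cost=500, card=500
  {A}: scan cost=20, card=20
  {B}: scan cost=400, card=400
  {CD}: card=2000; try (D,hash)→10000, (C,hash)→10000, (D,merge)→10500, (C,merge)→10500, (D,nl)→250500, (C,nl)→250500; best=10000 via (D,hash)
  {AC}: card=5000; try (A,hash)→1200, (C,merge)→5140, (A,merge)→5620, (A,nl_idx)→8000, (C,hash)→9040, (C,nl)→10020 …(+1); best=1200 via (A,hash)
  {BC}: card=4000; try (B,hash)→8200, (B,nl_idx)→9000, (C,merge)→9400, (B,merge)→9500, (C,hash)→9800, (C,nl)→200400 …(+1); best=8200 via (B,hash)
  {ACD}: card=20000; try (A,hash)→12200, (D,hash)→15200, (A,merge)→34120, (A,nl_idx)→40000, (A,nl)→50000, (D,merge)→76200 …(+1); best=12200 via (A,hash)
  {BCD}: card=16000; try (B,hash)→19200, (D,hash)→21200, (B,merge)→38000, (B,nl_idx)→44000, (D,merge)→65200, (B,nl)→810000 …(+1); best=19200 via (B,hash)
  {ABC}: card=40000; try (A,hash)→12400, (B,hash)→13400, (A,merge)→60320, (A,nl_idx)→68200, (B,merge)→75200, (B,nl_idx)→86200 …(+2); best=12400 via (A,hash)
  {ABCD}: card=160000; try (A,hash)→35400, (B,hash)→39400, (D,hash)→61400, (A,nl_idx)→259200, (A,merge)→259320, (B,merge)→336200 …(+5); best=35400 via (A,hash)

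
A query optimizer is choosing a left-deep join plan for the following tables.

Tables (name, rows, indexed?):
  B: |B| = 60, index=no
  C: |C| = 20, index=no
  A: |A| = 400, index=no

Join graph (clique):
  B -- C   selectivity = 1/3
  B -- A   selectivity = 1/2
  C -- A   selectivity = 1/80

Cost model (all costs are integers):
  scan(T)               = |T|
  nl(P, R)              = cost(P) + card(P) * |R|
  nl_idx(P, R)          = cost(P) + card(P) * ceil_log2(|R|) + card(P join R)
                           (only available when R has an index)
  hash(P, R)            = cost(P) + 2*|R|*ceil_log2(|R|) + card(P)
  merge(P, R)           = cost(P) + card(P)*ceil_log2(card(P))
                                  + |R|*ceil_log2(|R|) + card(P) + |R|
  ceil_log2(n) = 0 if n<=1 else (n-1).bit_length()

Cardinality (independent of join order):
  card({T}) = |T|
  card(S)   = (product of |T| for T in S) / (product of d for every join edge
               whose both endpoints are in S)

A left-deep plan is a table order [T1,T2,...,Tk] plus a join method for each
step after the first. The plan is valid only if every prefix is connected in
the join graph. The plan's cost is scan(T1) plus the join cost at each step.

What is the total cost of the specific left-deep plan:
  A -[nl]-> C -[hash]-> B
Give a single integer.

9220

step 1: scan A: cost=400, card=400
step 2: join C via nl
    card(P join C) = 400*20/(80) = 100
    cost = 400 + 400*20 = 8400
step 3: join B via hash
    card(P join B) = 100*60/(3*2) = 1000
    cost = 8400 + 2*60*6 + 100 = 9220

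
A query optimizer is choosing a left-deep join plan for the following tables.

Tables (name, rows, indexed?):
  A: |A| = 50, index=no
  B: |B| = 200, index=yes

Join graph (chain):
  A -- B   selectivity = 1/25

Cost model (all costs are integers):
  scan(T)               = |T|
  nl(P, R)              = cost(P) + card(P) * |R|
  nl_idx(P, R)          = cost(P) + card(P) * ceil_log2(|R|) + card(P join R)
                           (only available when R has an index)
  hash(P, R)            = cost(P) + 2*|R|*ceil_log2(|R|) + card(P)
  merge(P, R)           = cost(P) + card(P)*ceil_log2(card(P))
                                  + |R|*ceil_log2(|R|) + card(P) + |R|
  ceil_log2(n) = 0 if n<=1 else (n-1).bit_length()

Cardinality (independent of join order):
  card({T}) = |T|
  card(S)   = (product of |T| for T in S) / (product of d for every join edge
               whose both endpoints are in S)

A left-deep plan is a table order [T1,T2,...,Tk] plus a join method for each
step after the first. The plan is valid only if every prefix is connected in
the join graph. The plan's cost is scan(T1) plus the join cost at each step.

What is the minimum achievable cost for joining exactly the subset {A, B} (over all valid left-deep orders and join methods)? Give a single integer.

850

Selinger DP over subsets of {A,B}:
  {A}: scan cost=50, card=50
  {B}: scan cost=200, card=200
  {AB}: card=400; try (B,nl_idx)→850, (A,hash)→1000, (B,merge)→2200, (A,merge)→2350, (B,hash)→3300, (B,nl)→10050 …(+1); best=850 via (B,nl_idx)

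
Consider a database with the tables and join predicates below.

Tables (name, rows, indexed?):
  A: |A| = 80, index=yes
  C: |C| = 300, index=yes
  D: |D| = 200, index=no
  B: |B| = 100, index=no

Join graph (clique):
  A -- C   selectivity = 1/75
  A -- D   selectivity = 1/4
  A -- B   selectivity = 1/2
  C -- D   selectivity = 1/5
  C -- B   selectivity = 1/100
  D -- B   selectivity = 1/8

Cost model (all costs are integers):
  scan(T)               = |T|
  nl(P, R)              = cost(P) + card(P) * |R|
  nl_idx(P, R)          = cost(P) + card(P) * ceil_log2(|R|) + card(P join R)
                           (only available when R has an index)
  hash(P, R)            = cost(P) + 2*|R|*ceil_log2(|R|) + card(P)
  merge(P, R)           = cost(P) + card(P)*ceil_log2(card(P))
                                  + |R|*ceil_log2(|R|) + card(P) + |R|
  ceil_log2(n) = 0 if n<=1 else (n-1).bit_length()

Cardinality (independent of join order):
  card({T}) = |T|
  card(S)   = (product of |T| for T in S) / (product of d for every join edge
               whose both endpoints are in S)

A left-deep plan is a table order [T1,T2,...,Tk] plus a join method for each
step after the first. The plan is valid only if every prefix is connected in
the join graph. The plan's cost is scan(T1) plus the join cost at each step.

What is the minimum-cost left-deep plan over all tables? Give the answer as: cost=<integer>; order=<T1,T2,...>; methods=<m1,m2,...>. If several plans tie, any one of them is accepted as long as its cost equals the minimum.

cost=5960; order=B,C,A,D; methods=nl_idx,hash,merge

Selinger DP (subsets sized 1..n):
  {A}: scan cost=80, card=80
  {C}: scan cost=300, card=300
  {D}: scan cost=200, card=200
  {B}: scan cost=100, card=100
  {AC}: card=320; try (C,nl_idx)→1120, (A,hash)→1720, (A,nl_idx)→2720, (C,merge)→3720, (A,merge)→3940, (C,hash)→5560 …(+2); best=1120 via (C,nl_idx)
  {AD}: card=4000; try (A,hash)→1520, (D,merge)→2520, (A,merge)→2640, (D,hash)→3360, (A,nl_idx)→5600, (D,nl)→16080 …(+1); best=1520 via (A,hash)
  {AB}: card=4000; try (A,hash)→1320, (B,merge)→1520, (A,merge)→1540, (B,hash)→1560, (A,nl_idx)→4800, (B,nl)→8080 …(+1); best=1320 via (A,hash)
  {CD}: card=12000; try (D,hash)→3800, (C,merge)→5000, (D,merge)→5100, (C,hash)→5800, (C,nl_idx)→14000, (C,nl)→60200 …(+1); best=3800 via (D,hash)
  {BC}: card=300; try (C,nl_idx)→1300, (B,hash)→2000, (C,merge)→3900, (B,merge)→4100, (C,hash)→5600, (C,nl)→30100 …(+1); best=1300 via (C,nl_idx)
  {BD}: card=2500; try (B,hash)→1800, (D,merge)→2700, (B,merge)→2800, (D,hash)→3400, (D,nl)→20100, (B,nl)→20200; best=1800 via (B,hash)
  {ACD}: card=3200; try (D,hash)→4640, (D,merge)→6120, (C,hash)→10920, (A,hash)→16920, (C,nl_idx)→40720, (C,merge)→56520 …(+5); best=4640 via (D,hash)
  {ABC}: card=160; try (A,hash)→2720, (B,hash)→2840, (A,nl_idx)→3560, (A,merge)→4940, (B,merge)→5120, (C,hash)→10720 …(+5); best=2720 via (A,hash)
  {ABD}: card=25000; try (A,hash)→5420, (B,hash)→6920, (D,hash)→8520, (A,merge)→34940, (A,nl_idx)→44300, (B,merge)→54320 …(+4); best=5420 via (A,hash)
  {BCD}: card=1500; try (D,hash)→4800, (D,merge)→6100, (C,hash)→9700, (B,hash)→17200, (C,nl_idx)→25800, (C,merge)→37300 …(+4); best=4800 via (D,hash)
  {ABCD}: card=200; try (D,merge)→5960, (D,hash)→6080, (A,hash)→7420, (B,hash)→9240, (A,nl_idx)→15500, (A,merge)→23440 …(+8); best=5960 via (D,merge)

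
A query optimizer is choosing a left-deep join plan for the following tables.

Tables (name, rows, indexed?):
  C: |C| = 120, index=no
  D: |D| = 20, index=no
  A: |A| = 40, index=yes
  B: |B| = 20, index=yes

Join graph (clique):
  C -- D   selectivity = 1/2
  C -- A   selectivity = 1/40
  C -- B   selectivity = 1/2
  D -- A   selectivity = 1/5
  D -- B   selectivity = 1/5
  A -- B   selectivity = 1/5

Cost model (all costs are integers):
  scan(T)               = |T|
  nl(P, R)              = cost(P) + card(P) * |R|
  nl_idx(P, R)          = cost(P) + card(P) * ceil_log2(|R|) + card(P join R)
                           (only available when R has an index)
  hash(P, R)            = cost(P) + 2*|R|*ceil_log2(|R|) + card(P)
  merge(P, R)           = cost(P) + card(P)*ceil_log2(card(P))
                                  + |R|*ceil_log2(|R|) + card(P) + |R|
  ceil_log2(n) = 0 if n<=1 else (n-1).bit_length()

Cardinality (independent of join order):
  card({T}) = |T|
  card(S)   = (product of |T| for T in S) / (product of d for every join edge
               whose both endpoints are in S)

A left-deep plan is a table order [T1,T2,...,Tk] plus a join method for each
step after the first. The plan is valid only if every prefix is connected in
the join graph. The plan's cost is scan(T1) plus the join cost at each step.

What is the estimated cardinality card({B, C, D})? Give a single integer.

2400

Tables in S: B(20), C(120), D(20)
Edges inside S: C-D(d=2), C-B(d=2), D-B(d=5)
numerator = 20 * 120 * 20 = 48000
denominator = 2 * 2 * 5 = 20
card(S) = 48000 / 20 = 2400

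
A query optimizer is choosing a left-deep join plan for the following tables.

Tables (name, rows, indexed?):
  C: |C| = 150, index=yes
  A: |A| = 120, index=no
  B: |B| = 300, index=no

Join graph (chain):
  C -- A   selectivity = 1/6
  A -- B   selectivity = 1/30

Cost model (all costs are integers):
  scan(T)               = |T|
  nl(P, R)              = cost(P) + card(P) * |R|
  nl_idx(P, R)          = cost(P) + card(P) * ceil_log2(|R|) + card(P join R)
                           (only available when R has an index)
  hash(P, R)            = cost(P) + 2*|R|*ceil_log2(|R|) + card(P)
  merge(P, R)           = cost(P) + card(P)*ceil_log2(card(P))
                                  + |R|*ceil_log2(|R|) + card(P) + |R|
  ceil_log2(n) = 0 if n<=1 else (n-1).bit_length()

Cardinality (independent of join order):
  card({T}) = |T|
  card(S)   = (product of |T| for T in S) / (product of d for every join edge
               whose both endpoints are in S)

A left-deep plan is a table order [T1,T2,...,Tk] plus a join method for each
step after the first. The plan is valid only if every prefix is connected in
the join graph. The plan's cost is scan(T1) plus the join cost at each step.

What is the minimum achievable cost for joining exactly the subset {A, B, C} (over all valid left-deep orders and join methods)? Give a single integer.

Selinger DP over subsets of {A,B,C}:
  {C}: scan cost=150, card=150
  {A}: scan cost=120, card=120
  {B}: scan cost=300, card=300
  {AC}: card=3000; try (A,hash)→1980, (C,merge)→2430, (A,merge)→2460, (C,hash)→2640, (C,nl_idx)→4080, (C,nl)→18120 …(+1); best=1980 via (A,hash)
  {AB}: card=1200; try (A,hash)→2280, (B,merge)→4080, (A,merge)→4260, (B,hash)→5640, (B,nl)→36120, (A,nl)→36300; best=2280 via (A,hash)
  {ABC}: card=30000; try (C,hash)→5880, (B,hash)→10380, (C,merge)→18030, (C,nl_idx)→41880, (B,merge)→43980, (C,nl)→182280 …(+1); best=5880 via (C,hash)

5880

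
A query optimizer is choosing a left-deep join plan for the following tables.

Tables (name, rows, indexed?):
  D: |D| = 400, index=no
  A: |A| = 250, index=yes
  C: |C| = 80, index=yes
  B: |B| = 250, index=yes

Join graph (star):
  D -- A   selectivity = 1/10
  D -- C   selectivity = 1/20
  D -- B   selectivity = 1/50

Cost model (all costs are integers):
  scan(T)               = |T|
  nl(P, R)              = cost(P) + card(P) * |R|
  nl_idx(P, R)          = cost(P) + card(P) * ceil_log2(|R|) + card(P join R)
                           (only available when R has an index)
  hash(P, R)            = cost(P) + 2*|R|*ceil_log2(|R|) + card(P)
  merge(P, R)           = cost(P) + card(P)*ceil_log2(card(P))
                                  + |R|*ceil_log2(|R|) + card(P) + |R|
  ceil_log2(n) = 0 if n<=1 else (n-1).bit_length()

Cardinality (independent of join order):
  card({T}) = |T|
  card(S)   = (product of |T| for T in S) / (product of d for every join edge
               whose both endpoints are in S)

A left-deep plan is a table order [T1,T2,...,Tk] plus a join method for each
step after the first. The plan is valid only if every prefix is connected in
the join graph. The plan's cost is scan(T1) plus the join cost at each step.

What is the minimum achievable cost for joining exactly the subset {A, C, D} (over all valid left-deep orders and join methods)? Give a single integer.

7520

Selinger DP over subsets of {A,C,D}:
  {D}: scan cost=400, card=400
  {A}: scan cost=250, card=250
  {C}: scan cost=80, card=80
  {AD}: card=10000; try (A,hash)→4800, (D,merge)→6500, (A,merge)→6650, (D,hash)→7700, (A,nl_idx)→13600, (D,nl)→100250 …(+1); best=4800 via (A,hash)
  {CD}: card=1600; try (C,hash)→1920, (D,merge)→4720, (C,nl_idx)→4800, (C,merge)→5040, (D,hash)→7360, (D,nl)→32080 …(+1); best=1920 via (C,hash)
  {ACD}: card=40000; try (A,hash)→7520, (C,hash)→15920, (A,merge)→23370, (A,nl_idx)→54720, (C,nl_idx)→114800, (C,merge)→155440 …(+2); best=7520 via (A,hash)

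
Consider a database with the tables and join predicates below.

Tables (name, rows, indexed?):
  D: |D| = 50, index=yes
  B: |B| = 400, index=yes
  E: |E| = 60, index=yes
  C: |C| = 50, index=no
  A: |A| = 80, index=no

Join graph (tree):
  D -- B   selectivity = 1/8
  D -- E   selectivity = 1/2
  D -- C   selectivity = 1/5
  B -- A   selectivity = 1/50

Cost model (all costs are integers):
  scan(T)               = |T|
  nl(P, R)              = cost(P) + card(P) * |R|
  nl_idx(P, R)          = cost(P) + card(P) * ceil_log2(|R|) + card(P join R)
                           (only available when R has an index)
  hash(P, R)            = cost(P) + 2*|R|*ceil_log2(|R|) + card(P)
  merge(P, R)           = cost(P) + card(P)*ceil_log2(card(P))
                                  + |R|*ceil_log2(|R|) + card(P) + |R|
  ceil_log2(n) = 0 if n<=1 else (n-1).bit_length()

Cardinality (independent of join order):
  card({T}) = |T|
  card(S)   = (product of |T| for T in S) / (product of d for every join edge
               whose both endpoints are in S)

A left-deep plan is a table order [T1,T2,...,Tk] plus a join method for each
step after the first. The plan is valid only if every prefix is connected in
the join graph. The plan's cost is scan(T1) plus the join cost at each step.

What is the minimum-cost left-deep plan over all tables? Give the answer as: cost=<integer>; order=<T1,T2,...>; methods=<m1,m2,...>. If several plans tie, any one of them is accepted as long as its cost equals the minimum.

Selinger DP (subsets sized 1..n):
  {D}: scan cost=50, card=50
  {B}: scan cost=400, card=400
  {E}: scan cost=60, card=60
  {C}: scan cost=50, card=50
  {A}: scan cost=80, card=80
  {BD}: card=2500; try (D,hash)→1400, (B,nl_idx)→3000, (B,merge)→4400, (D,merge)→4750, (D,nl_idx)→5300, (B,hash)→7300 …(+2); best=1400 via (D,hash)
  {DE}: card=1500; try (D,hash)→720, (E,hash)→820, (E,merge)→820, (D,merge)→830, (E,nl_idx)→1850, (D,nl_idx)→1920 …(+2); best=720 via (D,hash)
  {CD}: card=500; try (D,hash)→700, (C,hash)→700, (D,merge)→750, (C,merge)→750, (D,nl_idx)→850, (D,nl)→2550 …(+1); best=700 via (D,hash)
  {AB}: card=640; try (B,nl_idx)→1440, (A,hash)→1920, (B,merge)→4720, (A,merge)→5040, (B,hash)→7360, (B,nl)→32080 …(+1); best=1440 via (B,nl_idx)
  {BDE}: card=75000; try (E,hash)→4620, (B,hash)→9420, (B,merge)→22720, (E,merge)→34320, (B,nl_idx)→89220, (E,nl_idx)→91400 …(+2); best=4620 via (E,hash)
  {BCD}: card=25000; try (C,hash)→4500, (B,hash)→8400, (B,merge)→9700, (B,nl_idx)→30200, (C,merge)→34250, (C,nl)→126400 …(+1); best=4500 via (C,hash)
  {ABD}: card=4000; try (D,hash)→2680, (A,hash)→5020, (D,merge)→8830, (D,nl_idx)→9280, (D,nl)→33440, (A,merge)→34540 …(+1); best=2680 via (D,hash)
  {CDE}: card=15000; try (E,hash)→1920, (C,hash)→2820, (E,merge)→6120, (E,nl_idx)→18700, (C,merge)→19070, (E,nl)→30700 …(+1); best=1920 via (E,hash)
  {BCDE}: card=750000; try (B,hash)→24120, (E,hash)→30220, (C,hash)→80220, (B,merge)→230920, (E,merge)→404920, (B,nl_idx)→886920 …(+5); best=24120 via (B,hash)
  {ABDE}: card=120000; try (E,hash)→7400, (E,merge)→55100, (A,hash)→80740, (E,nl_idx)→146680, (E,nl)→242680, (A,merge)→1355260 …(+1); best=7400 via (E,hash)
  {ABCD}: card=40000; try (C,hash)→7280, (A,hash)→30620, (C,merge)→55030, (C,nl)→202680, (A,merge)→405140, (A,nl)→2004500; best=7280 via (C,hash)
  {ABCDE}: card=1200000; try (E,hash)→48000, (C,hash)→128000, (E,merge)→687700, (A,hash)→775240, (E,nl_idx)→1447280, (C,merge)→2167750 …(+4); best=48000 via (E,hash)

cost=48000; order=A,B,D,C,E; methods=nl_idx,hash,hash,hash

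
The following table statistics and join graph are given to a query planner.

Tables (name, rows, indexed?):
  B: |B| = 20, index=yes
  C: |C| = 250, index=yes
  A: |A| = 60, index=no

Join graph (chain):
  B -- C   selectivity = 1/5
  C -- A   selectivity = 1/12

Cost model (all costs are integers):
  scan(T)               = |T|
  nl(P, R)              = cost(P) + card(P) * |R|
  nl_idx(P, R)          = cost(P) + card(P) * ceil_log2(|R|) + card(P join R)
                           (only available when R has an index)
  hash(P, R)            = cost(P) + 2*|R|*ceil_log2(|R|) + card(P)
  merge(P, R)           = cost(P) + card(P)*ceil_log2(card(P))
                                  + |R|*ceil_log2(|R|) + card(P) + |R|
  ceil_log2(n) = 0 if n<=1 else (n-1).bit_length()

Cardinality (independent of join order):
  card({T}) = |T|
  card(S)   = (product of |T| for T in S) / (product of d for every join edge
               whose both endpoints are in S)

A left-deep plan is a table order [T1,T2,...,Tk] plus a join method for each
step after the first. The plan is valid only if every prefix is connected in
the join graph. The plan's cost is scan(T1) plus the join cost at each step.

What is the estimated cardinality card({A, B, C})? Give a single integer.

5000

Tables in S: A(60), B(20), C(250)
Edges inside S: B-C(d=5), C-A(d=12)
numerator = 60 * 20 * 250 = 300000
denominator = 5 * 12 = 60
card(S) = 300000 / 60 = 5000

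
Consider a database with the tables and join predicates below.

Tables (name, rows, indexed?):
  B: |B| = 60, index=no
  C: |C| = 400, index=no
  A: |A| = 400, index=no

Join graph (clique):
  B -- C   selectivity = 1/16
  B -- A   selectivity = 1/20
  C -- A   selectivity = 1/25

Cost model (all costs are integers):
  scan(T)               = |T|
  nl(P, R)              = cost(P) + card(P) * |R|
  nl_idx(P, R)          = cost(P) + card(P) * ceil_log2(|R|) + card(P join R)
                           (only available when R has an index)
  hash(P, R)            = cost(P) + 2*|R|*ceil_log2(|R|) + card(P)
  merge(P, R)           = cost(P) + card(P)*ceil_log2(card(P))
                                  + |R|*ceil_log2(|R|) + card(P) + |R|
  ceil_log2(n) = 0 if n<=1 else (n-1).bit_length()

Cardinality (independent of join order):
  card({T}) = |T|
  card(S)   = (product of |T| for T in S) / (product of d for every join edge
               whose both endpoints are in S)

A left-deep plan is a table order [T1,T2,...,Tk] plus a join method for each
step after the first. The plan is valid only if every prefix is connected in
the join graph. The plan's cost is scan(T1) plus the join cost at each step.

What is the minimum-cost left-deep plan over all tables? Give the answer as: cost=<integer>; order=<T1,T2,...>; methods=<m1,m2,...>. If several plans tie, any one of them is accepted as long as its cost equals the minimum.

cost=9920; order=A,B,C; methods=hash,hash

Selinger DP (subsets sized 1..n):
  {B}: scan cost=60, card=60
  {C}: scan cost=400, card=400
  {A}: scan cost=400, card=400
  {BC}: card=1500; try (B,hash)→1520, (C,merge)→4480, (B,merge)→4820, (C,hash)→7320, (C,nl)→24060, (B,nl)→24400; best=1520 via (B,hash)
  {AB}: card=1200; try (B,hash)→1520, (A,merge)→4480, (B,merge)→4820, (A,hash)→7320, (A,nl)→24060, (B,nl)→24400; best=1520 via (B,hash)
  {AC}: card=6400; try (C,hash)→8000, (A,hash)→8000, (C,merge)→8400, (A,merge)→8400, (C,nl)→160400, (A,nl)→160400; best=8000 via (C,hash)
  {ABC}: card=1200; try (C,hash)→9920, (A,hash)→10220, (B,hash)→15120, (C,merge)→19920, (A,merge)→23520, (B,merge)→98020 …(+3); best=9920 via (C,hash)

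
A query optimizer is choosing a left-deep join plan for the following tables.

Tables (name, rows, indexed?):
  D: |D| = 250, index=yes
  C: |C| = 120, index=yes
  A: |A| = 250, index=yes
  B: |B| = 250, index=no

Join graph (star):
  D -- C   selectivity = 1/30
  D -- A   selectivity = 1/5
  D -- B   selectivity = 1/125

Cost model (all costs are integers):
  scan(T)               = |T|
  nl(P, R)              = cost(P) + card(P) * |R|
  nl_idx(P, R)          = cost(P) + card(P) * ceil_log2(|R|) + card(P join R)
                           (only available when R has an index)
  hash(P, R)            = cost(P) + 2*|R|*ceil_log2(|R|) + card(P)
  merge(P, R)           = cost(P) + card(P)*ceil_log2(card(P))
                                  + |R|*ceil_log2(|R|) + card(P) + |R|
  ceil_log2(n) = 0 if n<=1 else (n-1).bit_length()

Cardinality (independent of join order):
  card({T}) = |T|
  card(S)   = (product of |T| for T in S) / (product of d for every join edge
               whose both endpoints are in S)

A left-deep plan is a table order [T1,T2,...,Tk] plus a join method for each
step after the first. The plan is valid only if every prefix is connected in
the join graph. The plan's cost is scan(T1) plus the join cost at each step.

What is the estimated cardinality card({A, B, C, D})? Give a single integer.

Tables in S: A(250), B(250), C(120), D(250)
Edges inside S: D-C(d=30), D-A(d=5), D-B(d=125)
numerator = 250 * 250 * 120 * 250 = 1875000000
denominator = 30 * 5 * 125 = 18750
card(S) = 1875000000 / 18750 = 100000

100000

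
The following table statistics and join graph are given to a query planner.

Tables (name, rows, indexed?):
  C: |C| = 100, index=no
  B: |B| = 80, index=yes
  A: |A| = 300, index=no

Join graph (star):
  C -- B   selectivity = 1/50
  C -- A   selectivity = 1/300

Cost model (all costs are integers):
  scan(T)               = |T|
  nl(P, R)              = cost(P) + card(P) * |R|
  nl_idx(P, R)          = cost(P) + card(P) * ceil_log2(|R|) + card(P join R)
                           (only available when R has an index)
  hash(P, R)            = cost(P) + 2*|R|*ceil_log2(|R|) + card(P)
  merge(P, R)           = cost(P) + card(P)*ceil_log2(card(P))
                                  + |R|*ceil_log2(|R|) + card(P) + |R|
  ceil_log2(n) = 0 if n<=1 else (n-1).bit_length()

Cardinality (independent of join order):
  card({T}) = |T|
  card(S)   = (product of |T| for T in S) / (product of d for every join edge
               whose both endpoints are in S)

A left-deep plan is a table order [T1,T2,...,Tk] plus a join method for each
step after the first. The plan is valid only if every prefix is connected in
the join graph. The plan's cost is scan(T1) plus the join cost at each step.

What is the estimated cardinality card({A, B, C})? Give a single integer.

160

Tables in S: A(300), B(80), C(100)
Edges inside S: C-B(d=50), C-A(d=300)
numerator = 300 * 80 * 100 = 2400000
denominator = 50 * 300 = 15000
card(S) = 2400000 / 15000 = 160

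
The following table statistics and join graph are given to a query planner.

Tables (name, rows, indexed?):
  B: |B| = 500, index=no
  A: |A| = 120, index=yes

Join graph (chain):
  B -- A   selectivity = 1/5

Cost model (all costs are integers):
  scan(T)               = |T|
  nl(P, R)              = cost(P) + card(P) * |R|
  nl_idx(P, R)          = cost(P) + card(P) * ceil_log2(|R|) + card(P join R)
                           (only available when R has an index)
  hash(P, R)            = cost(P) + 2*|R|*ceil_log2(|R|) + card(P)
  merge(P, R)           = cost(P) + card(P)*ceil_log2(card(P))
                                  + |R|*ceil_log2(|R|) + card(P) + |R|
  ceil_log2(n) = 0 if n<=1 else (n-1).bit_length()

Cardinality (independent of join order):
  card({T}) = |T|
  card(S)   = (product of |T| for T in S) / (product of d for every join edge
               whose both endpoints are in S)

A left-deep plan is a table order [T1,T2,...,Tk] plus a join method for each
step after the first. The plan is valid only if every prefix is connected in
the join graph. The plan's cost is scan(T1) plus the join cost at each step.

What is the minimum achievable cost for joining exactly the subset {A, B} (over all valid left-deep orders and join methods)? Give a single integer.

2680

Selinger DP over subsets of {A,B}:
  {B}: scan cost=500, card=500
  {A}: scan cost=120, card=120
  {AB}: card=12000; try (A,hash)→2680, (B,merge)→6080, (A,merge)→6460, (B,hash)→9240, (A,nl_idx)→16000, (B,nl)→60120 …(+1); best=2680 via (A,hash)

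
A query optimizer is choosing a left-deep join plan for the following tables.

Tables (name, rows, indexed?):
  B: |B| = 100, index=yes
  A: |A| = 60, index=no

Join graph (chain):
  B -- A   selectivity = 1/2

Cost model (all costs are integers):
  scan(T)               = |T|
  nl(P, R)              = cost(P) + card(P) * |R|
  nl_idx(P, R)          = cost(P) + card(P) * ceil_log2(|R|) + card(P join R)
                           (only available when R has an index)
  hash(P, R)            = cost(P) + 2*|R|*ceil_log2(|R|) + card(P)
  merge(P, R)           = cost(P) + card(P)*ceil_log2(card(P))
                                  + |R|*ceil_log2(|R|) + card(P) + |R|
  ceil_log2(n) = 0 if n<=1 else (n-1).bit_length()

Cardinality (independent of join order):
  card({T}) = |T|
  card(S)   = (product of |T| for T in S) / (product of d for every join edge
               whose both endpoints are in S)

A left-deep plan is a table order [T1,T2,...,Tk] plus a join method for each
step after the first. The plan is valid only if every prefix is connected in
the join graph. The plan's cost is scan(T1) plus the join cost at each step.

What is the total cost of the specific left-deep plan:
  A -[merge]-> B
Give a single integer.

step 1: scan A: cost=60, card=60
step 2: join B via merge
    card(P join B) = 60*100/(2) = 3000
    cost = 60 + 60*6 + 100*7 + 60 + 100 = 1280

1280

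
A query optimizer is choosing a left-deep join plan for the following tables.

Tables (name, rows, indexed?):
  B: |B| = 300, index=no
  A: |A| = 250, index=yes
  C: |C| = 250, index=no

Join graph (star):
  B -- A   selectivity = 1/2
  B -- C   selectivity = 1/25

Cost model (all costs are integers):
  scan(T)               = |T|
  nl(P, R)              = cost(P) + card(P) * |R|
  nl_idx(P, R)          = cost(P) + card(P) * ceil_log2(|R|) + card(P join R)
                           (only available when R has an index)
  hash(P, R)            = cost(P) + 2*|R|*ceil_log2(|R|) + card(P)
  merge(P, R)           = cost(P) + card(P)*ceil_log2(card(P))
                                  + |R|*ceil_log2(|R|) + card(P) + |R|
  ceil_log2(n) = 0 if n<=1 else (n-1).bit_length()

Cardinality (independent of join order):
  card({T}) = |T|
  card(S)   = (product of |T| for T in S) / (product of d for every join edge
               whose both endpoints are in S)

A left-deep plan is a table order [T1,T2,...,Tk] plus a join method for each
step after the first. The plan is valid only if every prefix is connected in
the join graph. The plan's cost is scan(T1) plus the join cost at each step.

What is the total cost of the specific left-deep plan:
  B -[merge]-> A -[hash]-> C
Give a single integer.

step 1: scan B: cost=300, card=300
step 2: join A via merge
    card(P join A) = 300*250/(2) = 37500
    cost = 300 + 300*9 + 250*8 + 300 + 250 = 5550
step 3: join C via hash
    card(P join C) = 37500*250/(25) = 375000
    cost = 5550 + 2*250*8 + 37500 = 47050

47050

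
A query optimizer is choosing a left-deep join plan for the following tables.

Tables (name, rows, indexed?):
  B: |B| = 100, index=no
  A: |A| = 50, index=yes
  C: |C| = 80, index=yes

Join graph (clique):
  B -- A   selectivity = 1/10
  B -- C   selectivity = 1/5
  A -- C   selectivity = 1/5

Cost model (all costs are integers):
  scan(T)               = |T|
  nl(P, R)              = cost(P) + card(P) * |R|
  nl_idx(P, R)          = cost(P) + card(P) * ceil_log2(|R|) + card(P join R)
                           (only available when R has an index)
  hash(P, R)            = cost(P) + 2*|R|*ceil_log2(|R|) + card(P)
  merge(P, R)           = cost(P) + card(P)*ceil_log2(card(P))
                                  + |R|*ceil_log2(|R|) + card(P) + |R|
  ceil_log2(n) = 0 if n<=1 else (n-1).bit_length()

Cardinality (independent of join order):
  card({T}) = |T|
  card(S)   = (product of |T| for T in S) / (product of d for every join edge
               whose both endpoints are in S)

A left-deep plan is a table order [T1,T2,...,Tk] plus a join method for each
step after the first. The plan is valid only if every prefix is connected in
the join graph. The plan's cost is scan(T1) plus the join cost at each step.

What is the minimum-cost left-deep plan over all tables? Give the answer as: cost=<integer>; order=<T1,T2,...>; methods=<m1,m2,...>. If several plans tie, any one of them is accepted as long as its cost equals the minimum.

cost=2420; order=B,A,C; methods=hash,hash

Selinger DP (subsets sized 1..n):
  {B}: scan cost=100, card=100
  {A}: scan cost=50, card=50
  {C}: scan cost=80, card=80
  {AB}: card=500; try (A,hash)→800, (B,merge)→1200, (A,nl_idx)→1200, (A,merge)→1250, (B,hash)→1500, (B,nl)→5050 …(+1); best=800 via (A,hash)
  {BC}: card=1600; try (C,hash)→1320, (B,merge)→1520, (C,merge)→1540, (B,hash)→1560, (C,nl_idx)→2400, (B,nl)→8080 …(+1); best=1320 via (C,hash)
  {AC}: card=800; try (A,hash)→760, (C,merge)→1040, (A,merge)→1070, (C,nl_idx)→1200, (C,hash)→1220, (A,nl_idx)→1360 …(+2); best=760 via (A,hash)
  {ABC}: card=1600; try (C,hash)→2420, (B,hash)→2960, (A,hash)→3520, (C,nl_idx)→5900, (C,merge)→6440, (B,merge)→10360 …(+5); best=2420 via (C,hash)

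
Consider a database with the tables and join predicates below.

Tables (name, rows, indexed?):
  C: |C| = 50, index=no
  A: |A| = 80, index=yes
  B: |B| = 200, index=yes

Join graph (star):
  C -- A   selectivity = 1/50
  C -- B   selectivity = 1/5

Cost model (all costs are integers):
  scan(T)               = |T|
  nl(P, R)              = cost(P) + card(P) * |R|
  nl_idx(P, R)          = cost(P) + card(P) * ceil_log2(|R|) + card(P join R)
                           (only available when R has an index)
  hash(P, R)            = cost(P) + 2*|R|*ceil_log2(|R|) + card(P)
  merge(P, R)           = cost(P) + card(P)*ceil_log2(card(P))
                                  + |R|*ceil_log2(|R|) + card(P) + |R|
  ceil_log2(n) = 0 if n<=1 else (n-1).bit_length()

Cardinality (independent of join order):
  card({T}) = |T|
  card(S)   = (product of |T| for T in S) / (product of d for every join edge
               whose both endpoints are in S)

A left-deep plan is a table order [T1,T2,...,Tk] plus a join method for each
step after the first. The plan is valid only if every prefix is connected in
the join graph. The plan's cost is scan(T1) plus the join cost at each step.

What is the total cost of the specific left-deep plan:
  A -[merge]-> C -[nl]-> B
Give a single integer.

17070

step 1: scan A: cost=80, card=80
step 2: join C via merge
    card(P join C) = 80*50/(50) = 80
    cost = 80 + 80*7 + 50*6 + 80 + 50 = 1070
step 3: join B via nl
    card(P join B) = 80*200/(5) = 3200
    cost = 1070 + 80*200 = 17070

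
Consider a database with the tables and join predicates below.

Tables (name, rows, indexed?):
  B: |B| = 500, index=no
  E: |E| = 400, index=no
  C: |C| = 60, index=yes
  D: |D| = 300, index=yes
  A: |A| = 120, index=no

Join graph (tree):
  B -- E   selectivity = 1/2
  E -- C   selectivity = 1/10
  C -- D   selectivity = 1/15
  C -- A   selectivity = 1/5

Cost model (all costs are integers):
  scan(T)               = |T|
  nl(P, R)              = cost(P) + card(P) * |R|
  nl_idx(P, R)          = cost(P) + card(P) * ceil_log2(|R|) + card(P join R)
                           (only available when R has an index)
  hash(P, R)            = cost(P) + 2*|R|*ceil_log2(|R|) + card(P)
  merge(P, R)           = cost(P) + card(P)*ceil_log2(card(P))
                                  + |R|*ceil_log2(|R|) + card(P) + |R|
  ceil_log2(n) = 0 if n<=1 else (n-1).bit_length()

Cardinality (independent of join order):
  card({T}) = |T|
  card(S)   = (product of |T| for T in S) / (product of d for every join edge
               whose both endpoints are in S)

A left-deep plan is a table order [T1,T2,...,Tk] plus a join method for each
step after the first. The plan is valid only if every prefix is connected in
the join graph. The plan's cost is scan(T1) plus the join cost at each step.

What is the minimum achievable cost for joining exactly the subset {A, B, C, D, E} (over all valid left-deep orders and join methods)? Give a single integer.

1201200

Selinger DP over subsets of {A,B,C,D,E}:
  {B}: scan cost=500, card=500
  {E}: scan cost=400, card=400
  {C}: scan cost=60, card=60
  {D}: scan cost=300, card=300
  {A}: scan cost=120, card=120
  {BE}: card=100000; try (E,hash)→8200, (B,merge)→9400, (E,merge)→9500, (B,hash)→9800, (B,nl)→200400, (E,nl)→200500; best=8200 via (E,hash)
  {CE}: card=2400; try (C,hash)→1520, (E,merge)→4480, (C,merge)→4820, (C,nl_idx)→5200, (E,hash)→7320, (E,nl)→24060 …(+1); best=1520 via (C,hash)
  {CD}: card=1200; try (C,hash)→1320, (D,nl_idx)→1800, (C,nl_idx)→3300, (D,merge)→3480, (C,merge)→3720, (D,hash)→5520 …(+2); best=1320 via (C,hash)
  {AC}: card=1440; try (C,hash)→960, (A,merge)→1440, (C,merge)→1500, (A,hash)→1800, (C,nl_idx)→2280, (A,nl)→7260 …(+1); best=960 via (C,hash)
  {BCE}: card=600000; try (B,hash)→12920, (B,merge)→37720, (C,hash)→108920, (B,nl)→1201520, (C,nl_idx)→1208200, (C,merge)→1808620 …(+1); best=12920 via (B,hash)
  {CDE}: card=48000; try (D,hash)→9320, (E,hash)→9720, (E,merge)→19720, (D,merge)→35720, (D,nl_idx)→71120, (E,nl)→481320 …(+1); best=9320 via (D,hash)
  {ACE}: card=57600; try (A,hash)→5600, (E,hash)→9600, (E,merge)→22240, (A,merge)→33680, (A,nl)→289520, (E,nl)→576960; best=5600 via (A,hash)
  {ACD}: card=28800; try (A,hash)→4200, (D,hash)→7800, (A,merge)→16680, (D,merge)→21240, (D,nl_idx)→42720, (A,nl)→145320 …(+1); best=4200 via (A,hash)
  {BCDE}: card=12000000; try (B,hash)→66320, (D,hash)→618320, (B,merge)→830320, (D,merge)→12615920, (D,nl_idx)→17412920, (B,nl)→24009320 …(+1); best=66320 via (B,hash)
  {ABCE}: card=14400000; try (B,hash)→72200, (A,hash)→614600, (B,merge)→989800, (A,merge)→12613880, (B,nl)→28805600, (A,nl)→72012920; best=72200 via (B,hash)
  {ACDE}: card=1152000; try (E,hash)→40200, (A,hash)→59000, (D,hash)→68600, (E,merge)→469000, (A,merge)→826280, (D,merge)→987800 …(+4); best=40200 via (E,hash)
  {ABCDE}: card=288000000; try (B,hash)→1201200, (A,hash)→12068000, (D,hash)→14477600, (B,merge)→25389200, (A,merge)→300067280, (D,merge)→360075200 …(+4); best=1201200 via (B,hash)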